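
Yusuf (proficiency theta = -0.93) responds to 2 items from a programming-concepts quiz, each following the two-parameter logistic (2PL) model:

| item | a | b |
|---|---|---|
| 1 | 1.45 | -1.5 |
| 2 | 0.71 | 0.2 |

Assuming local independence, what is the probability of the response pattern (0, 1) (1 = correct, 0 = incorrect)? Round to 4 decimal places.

0.0942

P(theta) = 1 / (1 + exp(−a(theta − b)))
P_1 = 1/(1+e^{-0.8265}) = 0.6956
P_2 = 1/(1+e^{0.8023}) = 0.3095
L = (1−P_1) × P_2 = 0.3044 × 0.3095 = 0.09422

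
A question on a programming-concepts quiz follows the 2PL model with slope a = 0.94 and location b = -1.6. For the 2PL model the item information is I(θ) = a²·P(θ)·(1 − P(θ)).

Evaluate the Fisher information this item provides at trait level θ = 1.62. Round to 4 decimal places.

0.0390

P = 1/(1+e^{-3.0268}) = 0.9538
P(1−P) = 0.9538 × 0.0462 = 0.0441
I = a² × P(1−P) = 0.94² × 0.0441 = 0.03896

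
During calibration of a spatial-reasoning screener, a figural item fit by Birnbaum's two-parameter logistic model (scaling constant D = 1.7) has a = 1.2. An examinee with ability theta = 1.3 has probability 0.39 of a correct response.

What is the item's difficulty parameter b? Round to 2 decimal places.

1.52

P(theta) = 1 / (1 + exp(−D·a(theta − b)))
logit(0.39) = ln(0.39/0.61) = -0.4473
b = theta − logit/(1.7·a) = 1.3 − (-0.4473)/2.0400 = 1.5193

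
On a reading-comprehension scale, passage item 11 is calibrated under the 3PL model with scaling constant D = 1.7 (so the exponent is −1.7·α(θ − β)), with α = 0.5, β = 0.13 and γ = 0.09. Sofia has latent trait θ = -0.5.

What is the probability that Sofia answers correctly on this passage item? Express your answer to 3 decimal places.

0.426

P(θ) = γ + (1 − γ) · 1 / (1 + exp(−D·α(θ − β)))
Exponent: 1.7 × 0.5 × (-0.5 − 0.13) = -0.5355
1/(1 + e^{0.5355}) = 0.3692
P = 0.09 + 0.91 × 0.3692 = 0.4260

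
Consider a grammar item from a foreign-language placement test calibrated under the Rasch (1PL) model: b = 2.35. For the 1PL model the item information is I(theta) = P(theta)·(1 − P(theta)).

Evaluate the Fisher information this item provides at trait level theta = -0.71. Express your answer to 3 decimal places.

P = 1/(1+e^{3.0600}) = 0.0448
P(1−P) = 0.0448 × 0.9552 = 0.0428
I = P(1−P) = 0.04278

0.043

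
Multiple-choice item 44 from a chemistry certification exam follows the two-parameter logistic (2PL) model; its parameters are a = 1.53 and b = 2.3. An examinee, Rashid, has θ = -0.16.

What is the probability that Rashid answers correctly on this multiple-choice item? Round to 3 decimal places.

0.023

P(θ) = 1 / (1 + exp(−a(θ − b)))
Exponent: 1.53 × (-0.16 − 2.3) = -3.7638
1/(1 + e^{3.7638}) = 0.0227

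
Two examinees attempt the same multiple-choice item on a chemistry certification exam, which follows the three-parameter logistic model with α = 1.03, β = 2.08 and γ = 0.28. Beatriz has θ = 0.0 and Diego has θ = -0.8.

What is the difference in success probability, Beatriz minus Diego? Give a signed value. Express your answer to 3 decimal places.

0.040

P(θ) = γ + (1 − γ) · 1 / (1 + exp(−α(θ − β)))
P(Beatriz) = 0.3556  [exponent -2.1424]
P(Diego) = 0.3153  [exponent -2.9664]
Difference = 0.3556 − 0.3153 = 0.0404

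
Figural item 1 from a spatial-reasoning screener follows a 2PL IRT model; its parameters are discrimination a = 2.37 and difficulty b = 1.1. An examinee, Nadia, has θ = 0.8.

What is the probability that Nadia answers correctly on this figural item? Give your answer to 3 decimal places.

P(θ) = 1 / (1 + exp(−a(θ − b)))
Exponent: 2.37 × (0.8 − 1.1) = -0.7110
1/(1 + e^{0.7110}) = 0.3294

0.329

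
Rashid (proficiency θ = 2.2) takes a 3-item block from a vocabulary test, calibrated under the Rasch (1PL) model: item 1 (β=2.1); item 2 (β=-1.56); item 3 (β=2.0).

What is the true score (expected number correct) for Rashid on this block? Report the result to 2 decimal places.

2.05

P(θ) = 1 / (1 + exp(−(θ − β)))
P_1 = 1/(1+e^{-0.1000}) = 0.5250
P_2 = 1/(1+e^{-3.7600}) = 0.9772
P_3 = 1/(1+e^{-0.2000}) = 0.5498
E[score] = 0.5250 + 0.9772 + 0.5498 = 2.0521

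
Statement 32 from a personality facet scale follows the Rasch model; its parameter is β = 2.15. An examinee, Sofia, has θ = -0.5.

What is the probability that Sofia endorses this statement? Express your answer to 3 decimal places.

0.066

P(θ) = 1 / (1 + exp(−(θ − β)))
Exponent: (-0.5 − 2.15) = -2.6500
1/(1 + e^{2.6500}) = 0.0660
P = 0.0660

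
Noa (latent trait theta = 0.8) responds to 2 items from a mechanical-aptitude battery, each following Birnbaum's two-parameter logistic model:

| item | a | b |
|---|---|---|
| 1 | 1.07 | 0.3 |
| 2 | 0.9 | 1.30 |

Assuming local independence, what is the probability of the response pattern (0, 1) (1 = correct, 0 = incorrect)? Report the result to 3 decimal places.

P(theta) = 1 / (1 + exp(−a(theta − b)))
P_1 = 1/(1+e^{-0.5350}) = 0.6306
P_2 = 1/(1+e^{0.4500}) = 0.3894
L = (1−P_1) × P_2 = 0.3694 × 0.3894 = 0.14381

0.144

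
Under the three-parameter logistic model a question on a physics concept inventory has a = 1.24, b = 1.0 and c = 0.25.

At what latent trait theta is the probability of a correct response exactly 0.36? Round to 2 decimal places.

-0.42

P(theta) = c + (1 − c) · 1 / (1 + exp(−a(theta − b)))
Remove guessing floor: (0.36 − 0.25)/(1 − 0.25) = 0.1467
logit = ln(0.1467/0.8533) = -1.7610
theta = b + logit/(a) = 1.0 + (-1.7610)/1.2400 = -0.4202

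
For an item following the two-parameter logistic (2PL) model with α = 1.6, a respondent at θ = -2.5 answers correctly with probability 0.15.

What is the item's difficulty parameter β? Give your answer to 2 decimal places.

P(θ) = 1 / (1 + exp(−α(θ − β)))
logit(0.15) = ln(0.15/0.85) = -1.7346
β = θ − logit/(α) = -2.5 − (-1.7346)/1.6000 = -1.4159

-1.42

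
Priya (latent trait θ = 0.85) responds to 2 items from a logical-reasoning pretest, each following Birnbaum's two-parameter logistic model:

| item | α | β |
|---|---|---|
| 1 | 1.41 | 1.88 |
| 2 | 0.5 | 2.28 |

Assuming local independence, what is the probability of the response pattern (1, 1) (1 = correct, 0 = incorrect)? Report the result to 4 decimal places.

P(θ) = 1 / (1 + exp(−α(θ − β)))
P_1 = 1/(1+e^{1.4523}) = 0.1896
P_2 = 1/(1+e^{0.7150}) = 0.3285
L = P_1 × P_2 = 0.1896 × 0.3285 = 0.06230

0.0623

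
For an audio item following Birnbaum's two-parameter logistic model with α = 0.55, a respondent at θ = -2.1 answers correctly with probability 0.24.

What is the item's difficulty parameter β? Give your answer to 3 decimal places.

P(θ) = 1 / (1 + exp(−α(θ − β)))
logit(0.24) = ln(0.24/0.76) = -1.1527
β = θ − logit/(α) = -2.1 − (-1.1527)/0.5500 = -0.0042

-0.004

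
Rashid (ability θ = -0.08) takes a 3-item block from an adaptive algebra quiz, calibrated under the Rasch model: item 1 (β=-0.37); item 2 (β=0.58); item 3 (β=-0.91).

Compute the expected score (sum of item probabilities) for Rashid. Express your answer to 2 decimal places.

P(θ) = 1 / (1 + exp(−(θ − β)))
P_1 = 1/(1+e^{-0.2900}) = 0.5720
P_2 = 1/(1+e^{0.6600}) = 0.3407
P_3 = 1/(1+e^{-0.8300}) = 0.6964
E[score] = 0.5720 + 0.3407 + 0.6964 = 1.6091

1.61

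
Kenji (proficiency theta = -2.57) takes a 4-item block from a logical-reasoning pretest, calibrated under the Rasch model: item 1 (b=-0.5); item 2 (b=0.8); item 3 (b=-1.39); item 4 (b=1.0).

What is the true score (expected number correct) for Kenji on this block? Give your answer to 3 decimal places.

P(theta) = 1 / (1 + exp(−(theta − b)))
P_1 = 1/(1+e^{2.0700}) = 0.1120
P_2 = 1/(1+e^{3.3700}) = 0.0332
P_3 = 1/(1+e^{1.1800}) = 0.2351
P_4 = 1/(1+e^{3.5700}) = 0.0274
E[score] = 0.1120 + 0.0332 + 0.2351 + 0.0274 = 0.4077

0.408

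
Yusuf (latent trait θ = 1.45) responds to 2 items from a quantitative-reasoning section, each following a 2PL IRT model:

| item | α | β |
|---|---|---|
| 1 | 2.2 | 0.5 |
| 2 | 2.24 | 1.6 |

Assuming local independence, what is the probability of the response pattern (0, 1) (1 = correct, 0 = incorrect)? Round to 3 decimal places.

P(θ) = 1 / (1 + exp(−α(θ − β)))
P_1 = 1/(1+e^{-2.0900}) = 0.8899
P_2 = 1/(1+e^{0.3360}) = 0.4168
L = (1−P_1) × P_2 = 0.1101 × 0.4168 = 0.04588

0.046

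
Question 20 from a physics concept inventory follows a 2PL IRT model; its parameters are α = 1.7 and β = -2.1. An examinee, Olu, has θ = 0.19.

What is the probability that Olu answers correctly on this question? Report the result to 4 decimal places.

P(θ) = 1 / (1 + exp(−α(θ − β)))
Exponent: 1.7 × (0.19 − (-2.1)) = 3.8930
1/(1 + e^{-3.8930}) = 0.9800

0.9800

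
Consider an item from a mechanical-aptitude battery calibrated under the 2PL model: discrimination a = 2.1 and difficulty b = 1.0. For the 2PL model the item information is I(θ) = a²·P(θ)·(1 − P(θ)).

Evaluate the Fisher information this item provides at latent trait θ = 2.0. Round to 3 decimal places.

0.429

P = 1/(1+e^{-2.1000}) = 0.8909
P(1−P) = 0.8909 × 0.1091 = 0.0972
I = a² × P(1−P) = 2.1² × 0.0972 = 0.42863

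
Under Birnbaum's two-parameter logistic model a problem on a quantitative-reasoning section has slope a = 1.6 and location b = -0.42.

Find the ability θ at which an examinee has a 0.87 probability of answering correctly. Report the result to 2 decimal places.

P(θ) = 1 / (1 + exp(−a(θ − b)))
logit = ln(0.8700/0.1300) = 1.9010
θ = b + logit/(a) = -0.42 + 1.9010/1.6000 = 0.7681

0.77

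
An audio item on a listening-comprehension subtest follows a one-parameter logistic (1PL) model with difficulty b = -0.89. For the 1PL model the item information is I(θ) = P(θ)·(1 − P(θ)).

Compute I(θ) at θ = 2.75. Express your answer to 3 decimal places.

P = 1/(1+e^{-3.6400}) = 0.9744
P(1−P) = 0.9744 × 0.0256 = 0.0249
I = P(1−P) = 0.02493

0.025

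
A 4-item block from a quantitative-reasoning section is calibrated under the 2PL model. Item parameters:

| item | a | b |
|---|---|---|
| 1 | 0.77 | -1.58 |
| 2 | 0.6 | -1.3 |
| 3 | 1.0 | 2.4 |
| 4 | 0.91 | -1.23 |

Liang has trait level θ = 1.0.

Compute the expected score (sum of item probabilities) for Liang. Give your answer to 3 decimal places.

P(θ) = 1 / (1 + exp(−a(θ − b)))
P_1 = 1/(1+e^{-1.9866}) = 0.8794
P_2 = 1/(1+e^{-1.3800}) = 0.7990
P_3 = 1/(1+e^{1.4000}) = 0.1978
P_4 = 1/(1+e^{-2.0293}) = 0.8838
E[score] = 0.8794 + 0.7990 + 0.1978 + 0.8838 = 2.7600

2.760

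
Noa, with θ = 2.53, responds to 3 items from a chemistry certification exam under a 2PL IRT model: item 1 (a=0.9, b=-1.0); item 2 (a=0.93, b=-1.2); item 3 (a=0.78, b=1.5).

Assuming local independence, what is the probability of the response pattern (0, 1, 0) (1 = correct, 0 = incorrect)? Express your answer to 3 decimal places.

P(θ) = 1 / (1 + exp(−a(θ − b)))
P_1 = 1/(1+e^{-3.1770}) = 0.9600
P_2 = 1/(1+e^{-3.4689}) = 0.9698
P_3 = 1/(1+e^{-0.8034}) = 0.6907
L = (1−P_1) × P_2 × (1−P_3) = 0.0400 × 0.9698 × 0.3093 = 0.01201

0.012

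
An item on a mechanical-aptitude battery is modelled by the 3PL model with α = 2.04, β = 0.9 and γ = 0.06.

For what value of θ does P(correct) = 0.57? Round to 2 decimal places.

P(θ) = γ + (1 − γ) · 1 / (1 + exp(−α(θ − β)))
Remove guessing floor: (0.57 − 0.06)/(1 − 0.06) = 0.5426
logit = ln(0.5426/0.4574) = 0.1706
θ = β + logit/(α) = 0.9 + 0.1706/2.0400 = 0.9836

0.98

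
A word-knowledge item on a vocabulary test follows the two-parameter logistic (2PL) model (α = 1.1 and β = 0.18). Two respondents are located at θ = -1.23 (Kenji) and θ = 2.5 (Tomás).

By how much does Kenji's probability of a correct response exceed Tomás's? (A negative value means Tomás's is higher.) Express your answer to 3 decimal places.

P(θ) = 1 / (1 + exp(−α(θ − β)))
P(Kenji) = 0.1749  [exponent -1.5510]
P(Tomás) = 0.9277  [exponent 2.5520]
Difference = 0.1749 − 0.9277 = -0.7528

-0.753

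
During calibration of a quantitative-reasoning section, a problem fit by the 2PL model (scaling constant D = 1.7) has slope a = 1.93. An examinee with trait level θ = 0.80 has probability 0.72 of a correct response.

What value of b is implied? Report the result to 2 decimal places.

0.51

P(θ) = 1 / (1 + exp(−D·a(θ − b)))
logit(0.72) = ln(0.72/0.28) = 0.9445
b = θ − logit/(1.7·a) = 0.80 − 0.9445/3.2810 = 0.5121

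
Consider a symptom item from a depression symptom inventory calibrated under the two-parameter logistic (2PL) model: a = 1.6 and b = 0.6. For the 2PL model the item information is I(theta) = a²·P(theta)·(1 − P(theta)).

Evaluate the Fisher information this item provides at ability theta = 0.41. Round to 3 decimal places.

P = 1/(1+e^{0.3040}) = 0.4246
P(1−P) = 0.4246 × 0.5754 = 0.2443
I = a² × P(1−P) = 1.6² × 0.2443 = 0.62544

0.625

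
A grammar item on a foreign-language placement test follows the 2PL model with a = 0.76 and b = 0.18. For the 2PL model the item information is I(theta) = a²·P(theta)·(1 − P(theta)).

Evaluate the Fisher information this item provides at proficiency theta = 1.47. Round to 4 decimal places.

P = 1/(1+e^{-0.9804}) = 0.7272
P(1−P) = 0.7272 × 0.2728 = 0.1984
I = a² × P(1−P) = 0.76² × 0.1984 = 0.11459

0.1146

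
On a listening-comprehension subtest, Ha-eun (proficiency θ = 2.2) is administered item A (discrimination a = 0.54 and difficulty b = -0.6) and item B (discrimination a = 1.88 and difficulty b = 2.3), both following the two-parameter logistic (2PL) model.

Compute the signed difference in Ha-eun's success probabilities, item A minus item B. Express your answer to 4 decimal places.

0.3662

P(θ) = 1 / (1 + exp(−a(θ − b)))
P_A = 0.8194
P_B = 0.4531
P_A − P_B = 0.3662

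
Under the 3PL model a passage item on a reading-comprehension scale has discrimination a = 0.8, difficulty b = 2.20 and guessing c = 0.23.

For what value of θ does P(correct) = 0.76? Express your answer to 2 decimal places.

P(θ) = c + (1 − c) · 1 / (1 + exp(−a(θ − b)))
Remove guessing floor: (0.76 − 0.23)/(1 − 0.23) = 0.6883
logit = ln(0.6883/0.3117) = 0.7922
θ = b + logit/(a) = 2.20 + 0.7922/0.8000 = 3.1903

3.19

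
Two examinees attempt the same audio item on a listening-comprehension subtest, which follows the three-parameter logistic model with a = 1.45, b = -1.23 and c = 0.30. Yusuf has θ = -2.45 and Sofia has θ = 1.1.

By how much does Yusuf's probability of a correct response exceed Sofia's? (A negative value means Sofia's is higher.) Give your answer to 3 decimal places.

-0.575

P(θ) = c + (1 − c) · 1 / (1 + exp(−a(θ − b)))
P(Yusuf) = 0.4020  [exponent -1.7690]
P(Sofia) = 0.9769  [exponent 3.3785]
Difference = 0.4020 − 0.9769 = -0.5750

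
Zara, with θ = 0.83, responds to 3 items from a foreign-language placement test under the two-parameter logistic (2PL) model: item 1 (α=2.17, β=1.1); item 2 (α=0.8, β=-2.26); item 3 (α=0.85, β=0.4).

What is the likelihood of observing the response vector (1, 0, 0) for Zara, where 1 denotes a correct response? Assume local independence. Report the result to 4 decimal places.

P(θ) = 1 / (1 + exp(−α(θ − β)))
P_1 = 1/(1+e^{0.5859}) = 0.3576
P_2 = 1/(1+e^{-2.4720}) = 0.9222
P_3 = 1/(1+e^{-0.3655}) = 0.5904
L = P_1 × (1−P_2) × (1−P_3) = 0.3576 × 0.0778 × 0.4096 = 0.01140

0.0114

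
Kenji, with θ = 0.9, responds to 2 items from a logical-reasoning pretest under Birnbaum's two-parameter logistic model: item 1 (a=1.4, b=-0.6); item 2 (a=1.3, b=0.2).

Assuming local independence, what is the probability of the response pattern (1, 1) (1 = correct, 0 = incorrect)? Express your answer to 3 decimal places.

0.635

P(θ) = 1 / (1 + exp(−a(θ − b)))
P_1 = 1/(1+e^{-2.1000}) = 0.8909
P_2 = 1/(1+e^{-0.9100}) = 0.7130
L = P_1 × P_2 = 0.8909 × 0.7130 = 0.63521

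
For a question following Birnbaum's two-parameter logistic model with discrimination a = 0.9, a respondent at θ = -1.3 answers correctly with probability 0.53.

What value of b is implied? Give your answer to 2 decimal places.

P(θ) = 1 / (1 + exp(−a(θ − b)))
logit(0.53) = ln(0.53/0.47) = 0.1201
b = θ − logit/(a) = -1.3 − 0.1201/0.9000 = -1.4335

-1.43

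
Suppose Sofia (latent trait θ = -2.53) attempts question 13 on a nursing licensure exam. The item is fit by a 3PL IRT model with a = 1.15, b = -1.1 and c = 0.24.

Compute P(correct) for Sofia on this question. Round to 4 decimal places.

P(θ) = c + (1 − c) · 1 / (1 + exp(−a(θ − b)))
Exponent: 1.15 × (-2.53 − (-1.1)) = -1.6445
1/(1 + e^{1.6445}) = 0.1619
P = 0.24 + 0.76 × 0.1619 = 0.3630

0.3630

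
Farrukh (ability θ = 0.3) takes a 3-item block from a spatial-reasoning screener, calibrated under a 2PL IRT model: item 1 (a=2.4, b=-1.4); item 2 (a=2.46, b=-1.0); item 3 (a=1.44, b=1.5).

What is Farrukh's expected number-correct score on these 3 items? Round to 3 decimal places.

2.095

P(θ) = 1 / (1 + exp(−a(θ − b)))
P_1 = 1/(1+e^{-4.0800}) = 0.9834
P_2 = 1/(1+e^{-3.1980}) = 0.9608
P_3 = 1/(1+e^{1.7280}) = 0.1508
E[score] = 0.9834 + 0.9608 + 0.1508 = 2.0950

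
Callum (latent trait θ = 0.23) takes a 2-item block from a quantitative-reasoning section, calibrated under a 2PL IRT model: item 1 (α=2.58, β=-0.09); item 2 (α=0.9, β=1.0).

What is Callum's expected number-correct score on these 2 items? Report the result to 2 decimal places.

1.03

P(θ) = 1 / (1 + exp(−α(θ − β)))
P_1 = 1/(1+e^{-0.8256}) = 0.6954
P_2 = 1/(1+e^{0.6930}) = 0.3334
E[score] = 0.6954 + 0.3334 = 1.0288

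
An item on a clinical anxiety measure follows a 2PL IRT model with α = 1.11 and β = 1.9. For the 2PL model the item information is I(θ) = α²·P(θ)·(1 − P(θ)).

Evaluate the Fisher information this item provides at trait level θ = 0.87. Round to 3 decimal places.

0.226

P = 1/(1+e^{1.1433}) = 0.2417
P(1−P) = 0.2417 × 0.7583 = 0.1833
I = α² × P(1−P) = 1.11² × 0.1833 = 0.22583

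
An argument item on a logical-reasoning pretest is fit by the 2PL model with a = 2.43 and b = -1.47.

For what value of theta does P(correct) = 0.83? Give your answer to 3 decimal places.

P(theta) = 1 / (1 + exp(−a(theta − b)))
logit = ln(0.8300/0.1700) = 1.5856
theta = b + logit/(a) = -1.47 + 1.5856/2.4300 = -0.8175

-0.817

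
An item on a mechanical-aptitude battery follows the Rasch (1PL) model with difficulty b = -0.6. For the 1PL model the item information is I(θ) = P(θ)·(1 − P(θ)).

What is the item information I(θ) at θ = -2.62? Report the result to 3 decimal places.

P = 1/(1+e^{2.0200}) = 0.1171
P(1−P) = 0.1171 × 0.8829 = 0.1034
I = P(1−P) = 0.10340

0.103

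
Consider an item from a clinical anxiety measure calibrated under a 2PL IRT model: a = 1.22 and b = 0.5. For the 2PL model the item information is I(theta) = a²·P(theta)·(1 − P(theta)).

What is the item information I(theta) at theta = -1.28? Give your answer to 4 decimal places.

0.1367

P = 1/(1+e^{2.1716}) = 0.1023
P(1−P) = 0.1023 × 0.8977 = 0.0919
I = a² × P(1−P) = 1.22² × 0.0919 = 0.13672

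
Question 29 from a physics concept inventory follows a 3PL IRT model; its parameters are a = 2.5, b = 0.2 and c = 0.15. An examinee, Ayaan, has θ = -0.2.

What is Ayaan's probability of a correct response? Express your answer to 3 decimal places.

0.379

P(θ) = c + (1 − c) · 1 / (1 + exp(−a(θ − b)))
Exponent: 2.5 × (-0.2 − 0.2) = -1.0000
1/(1 + e^{1.0000}) = 0.2689
P = 0.15 + 0.85 × 0.2689 = 0.3786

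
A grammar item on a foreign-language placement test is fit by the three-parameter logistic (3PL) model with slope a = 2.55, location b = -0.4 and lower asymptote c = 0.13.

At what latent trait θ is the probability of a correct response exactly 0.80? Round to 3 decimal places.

P(θ) = c + (1 − c) · 1 / (1 + exp(−a(θ − b)))
Remove guessing floor: (0.80 − 0.13)/(1 − 0.13) = 0.7701
logit = ln(0.7701/0.2299) = 1.2090
θ = b + logit/(a) = -0.4 + 1.2090/2.5500 = 0.0741

0.074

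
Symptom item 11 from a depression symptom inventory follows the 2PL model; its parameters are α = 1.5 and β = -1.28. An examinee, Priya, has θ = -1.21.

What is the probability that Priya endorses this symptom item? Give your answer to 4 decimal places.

P(θ) = 1 / (1 + exp(−α(θ − β)))
Exponent: 1.5 × (-1.21 − (-1.28)) = 0.1050
1/(1 + e^{-0.1050}) = 0.5262

0.5262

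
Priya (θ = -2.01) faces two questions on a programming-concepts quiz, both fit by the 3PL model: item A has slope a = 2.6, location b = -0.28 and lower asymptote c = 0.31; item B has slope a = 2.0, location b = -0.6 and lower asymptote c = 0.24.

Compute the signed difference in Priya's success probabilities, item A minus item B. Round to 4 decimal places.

0.0348

P(θ) = c + (1 − c) · 1 / (1 + exp(−a(θ − b)))
P_A = 0.3176
P_B = 0.2828
P_A − P_B = 0.0348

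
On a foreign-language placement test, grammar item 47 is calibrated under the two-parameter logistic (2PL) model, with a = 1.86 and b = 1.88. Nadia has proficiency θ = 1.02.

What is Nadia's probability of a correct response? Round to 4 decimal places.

P(θ) = 1 / (1 + exp(−a(θ − b)))
Exponent: 1.86 × (1.02 − 1.88) = -1.5996
1/(1 + e^{1.5996}) = 0.1680

0.1680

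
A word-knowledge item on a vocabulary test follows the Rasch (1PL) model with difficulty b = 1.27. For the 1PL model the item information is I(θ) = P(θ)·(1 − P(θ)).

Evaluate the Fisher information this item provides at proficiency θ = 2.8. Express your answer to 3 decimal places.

0.146

P = 1/(1+e^{-1.5300}) = 0.8220
P(1−P) = 0.8220 × 0.1780 = 0.1463
I = P(1−P) = 0.14631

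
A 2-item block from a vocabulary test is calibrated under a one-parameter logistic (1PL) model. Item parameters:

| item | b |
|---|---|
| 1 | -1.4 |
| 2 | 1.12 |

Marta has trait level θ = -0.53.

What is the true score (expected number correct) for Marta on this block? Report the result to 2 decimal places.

0.87

P(θ) = 1 / (1 + exp(−(θ − b)))
P_1 = 1/(1+e^{-0.8700}) = 0.7047
P_2 = 1/(1+e^{1.6500}) = 0.1611
E[score] = 0.7047 + 0.1611 = 0.8659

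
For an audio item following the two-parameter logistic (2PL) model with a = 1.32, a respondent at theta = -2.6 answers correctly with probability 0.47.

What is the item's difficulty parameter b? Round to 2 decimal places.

P(theta) = 1 / (1 + exp(−a(theta − b)))
logit(0.47) = ln(0.47/0.53) = -0.1201
b = theta − logit/(a) = -2.6 − (-0.1201)/1.3200 = -2.5090

-2.51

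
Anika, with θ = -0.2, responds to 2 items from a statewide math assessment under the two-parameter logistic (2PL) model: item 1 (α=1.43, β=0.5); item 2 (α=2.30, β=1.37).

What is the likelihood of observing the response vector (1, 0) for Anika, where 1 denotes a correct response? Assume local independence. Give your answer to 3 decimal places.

0.262

P(θ) = 1 / (1 + exp(−α(θ − β)))
P_1 = 1/(1+e^{1.0010}) = 0.2687
P_2 = 1/(1+e^{3.6110}) = 0.0263
L = P_1 × (1−P_2) = 0.2687 × 0.9737 = 0.26167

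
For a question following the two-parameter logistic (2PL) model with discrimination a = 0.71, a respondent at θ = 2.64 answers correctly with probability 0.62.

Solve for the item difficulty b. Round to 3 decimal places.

1.950

P(θ) = 1 / (1 + exp(−a(θ − b)))
logit(0.62) = ln(0.62/0.38) = 0.4895
b = θ − logit/(a) = 2.64 − 0.4895/0.7100 = 1.9505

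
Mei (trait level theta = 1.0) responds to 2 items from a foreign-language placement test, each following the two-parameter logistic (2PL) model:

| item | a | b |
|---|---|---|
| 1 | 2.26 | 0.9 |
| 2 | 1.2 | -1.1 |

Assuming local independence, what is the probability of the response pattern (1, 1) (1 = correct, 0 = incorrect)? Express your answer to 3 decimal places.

P(theta) = 1 / (1 + exp(−a(theta − b)))
P_1 = 1/(1+e^{-0.2260}) = 0.5563
P_2 = 1/(1+e^{-2.5200}) = 0.9255
L = P_1 × P_2 = 0.5563 × 0.9255 = 0.51484

0.515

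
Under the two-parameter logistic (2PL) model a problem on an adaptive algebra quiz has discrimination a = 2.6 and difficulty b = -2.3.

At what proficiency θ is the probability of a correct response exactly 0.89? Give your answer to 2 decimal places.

-1.50

P(θ) = 1 / (1 + exp(−a(θ − b)))
logit = ln(0.8900/0.1100) = 2.0907
θ = b + logit/(a) = -2.3 + 2.0907/2.6000 = -1.4959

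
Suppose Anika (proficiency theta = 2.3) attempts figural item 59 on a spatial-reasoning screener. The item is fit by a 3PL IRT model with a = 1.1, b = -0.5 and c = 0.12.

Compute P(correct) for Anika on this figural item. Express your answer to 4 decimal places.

0.9613

P(theta) = c + (1 − c) · 1 / (1 + exp(−a(theta − b)))
Exponent: 1.1 × (2.3 − (-0.5)) = 3.0800
1/(1 + e^{-3.0800}) = 0.9561
P = 0.12 + 0.88 × 0.9561 = 0.9613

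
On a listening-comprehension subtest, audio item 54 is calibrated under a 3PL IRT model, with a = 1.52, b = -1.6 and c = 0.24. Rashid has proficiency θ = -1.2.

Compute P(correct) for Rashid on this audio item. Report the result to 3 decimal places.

0.732

P(θ) = c + (1 − c) · 1 / (1 + exp(−a(θ − b)))
Exponent: 1.52 × (-1.2 − (-1.6)) = 0.6080
1/(1 + e^{-0.6080}) = 0.6475
P = 0.24 + 0.76 × 0.6475 = 0.7321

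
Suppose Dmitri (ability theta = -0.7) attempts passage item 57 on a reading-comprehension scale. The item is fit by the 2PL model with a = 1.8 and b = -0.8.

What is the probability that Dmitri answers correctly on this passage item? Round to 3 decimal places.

P(theta) = 1 / (1 + exp(−a(theta − b)))
Exponent: 1.8 × (-0.7 − (-0.8)) = 0.1800
1/(1 + e^{-0.1800}) = 0.5449

0.545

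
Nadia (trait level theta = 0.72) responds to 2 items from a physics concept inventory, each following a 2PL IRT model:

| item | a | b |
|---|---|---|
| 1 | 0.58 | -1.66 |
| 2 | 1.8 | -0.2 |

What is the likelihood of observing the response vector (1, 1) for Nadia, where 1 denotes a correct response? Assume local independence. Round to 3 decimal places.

0.671

P(theta) = 1 / (1 + exp(−a(theta − b)))
P_1 = 1/(1+e^{-1.3804}) = 0.7991
P_2 = 1/(1+e^{-1.6560}) = 0.8397
L = P_1 × P_2 = 0.7991 × 0.8397 = 0.67097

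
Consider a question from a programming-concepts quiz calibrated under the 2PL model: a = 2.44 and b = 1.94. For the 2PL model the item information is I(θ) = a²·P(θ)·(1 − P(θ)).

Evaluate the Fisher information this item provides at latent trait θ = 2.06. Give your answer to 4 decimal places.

P = 1/(1+e^{-0.2928}) = 0.5727
P(1−P) = 0.5727 × 0.4273 = 0.2447
I = a² × P(1−P) = 2.44² × 0.2447 = 1.45695

1.4569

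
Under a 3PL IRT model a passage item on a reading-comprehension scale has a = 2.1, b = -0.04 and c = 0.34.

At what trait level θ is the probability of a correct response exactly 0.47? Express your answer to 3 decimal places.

-0.709

P(θ) = c + (1 − c) · 1 / (1 + exp(−a(θ − b)))
Remove guessing floor: (0.47 − 0.34)/(1 − 0.34) = 0.1970
logit = ln(0.1970/0.8030) = -1.4053
θ = b + logit/(a) = -0.04 + (-1.4053)/2.1000 = -0.7092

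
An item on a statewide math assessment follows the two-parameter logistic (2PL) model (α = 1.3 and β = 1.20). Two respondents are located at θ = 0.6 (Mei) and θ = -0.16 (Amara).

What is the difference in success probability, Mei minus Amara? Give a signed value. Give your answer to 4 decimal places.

0.1685

P(θ) = 1 / (1 + exp(−α(θ − β)))
P(Mei) = 0.3143  [exponent -0.7800]
P(Amara) = 0.1458  [exponent -1.7680]
Difference = 0.3143 − 0.1458 = 0.1685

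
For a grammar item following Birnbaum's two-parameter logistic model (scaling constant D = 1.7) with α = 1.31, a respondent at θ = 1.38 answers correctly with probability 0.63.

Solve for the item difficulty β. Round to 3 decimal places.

P(θ) = 1 / (1 + exp(−D·α(θ − β)))
logit(0.63) = ln(0.63/0.37) = 0.5322
β = θ − logit/(1.7·α) = 1.38 − 0.5322/2.2270 = 1.1410

1.141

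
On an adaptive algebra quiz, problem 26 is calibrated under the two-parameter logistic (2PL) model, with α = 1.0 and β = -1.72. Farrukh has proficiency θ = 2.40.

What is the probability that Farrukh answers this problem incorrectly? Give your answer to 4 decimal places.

P(θ) = 1 / (1 + exp(−α(θ − β)))
Exponent: 1.0 × (2.40 − (-1.72)) = 4.1200
1/(1 + e^{-4.1200}) = 0.9840
P(incorrect) = 1 − 0.9840 = 0.0160

0.0160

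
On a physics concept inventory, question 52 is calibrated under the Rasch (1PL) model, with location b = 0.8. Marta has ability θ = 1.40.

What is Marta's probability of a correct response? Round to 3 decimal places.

0.646

P(θ) = 1 / (1 + exp(−(θ − b)))
Exponent: (1.40 − 0.8) = 0.6000
1/(1 + e^{-0.6000}) = 0.6457
P = 0.6457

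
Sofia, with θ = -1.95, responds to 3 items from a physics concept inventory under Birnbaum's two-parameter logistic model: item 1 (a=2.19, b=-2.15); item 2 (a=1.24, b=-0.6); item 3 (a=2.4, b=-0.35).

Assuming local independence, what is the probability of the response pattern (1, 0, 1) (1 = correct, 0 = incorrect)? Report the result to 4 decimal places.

P(θ) = 1 / (1 + exp(−a(θ − b)))
P_1 = 1/(1+e^{-0.4380}) = 0.6078
P_2 = 1/(1+e^{1.6740}) = 0.1579
P_3 = 1/(1+e^{3.8400}) = 0.0210
L = P_1 × (1−P_2) × P_3 = 0.6078 × 0.8421 × 0.0210 = 0.01077

0.0108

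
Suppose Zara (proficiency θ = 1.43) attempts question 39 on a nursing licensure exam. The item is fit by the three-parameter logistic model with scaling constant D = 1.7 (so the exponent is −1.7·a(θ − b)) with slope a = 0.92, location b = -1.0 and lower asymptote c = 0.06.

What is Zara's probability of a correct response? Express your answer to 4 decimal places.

P(θ) = c + (1 − c) · 1 / (1 + exp(−D·a(θ − b)))
Exponent: 1.7 × 0.92 × (1.43 − (-1.0)) = 3.8005
1/(1 + e^{-3.8005}) = 0.9781
P = 0.06 + 0.94 × 0.9781 = 0.9794

0.9794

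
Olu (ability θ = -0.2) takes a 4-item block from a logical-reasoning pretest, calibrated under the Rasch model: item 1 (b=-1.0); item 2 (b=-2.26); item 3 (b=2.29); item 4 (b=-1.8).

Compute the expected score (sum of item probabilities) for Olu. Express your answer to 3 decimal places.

2.486

P(θ) = 1 / (1 + exp(−(θ − b)))
P_1 = 1/(1+e^{-0.8000}) = 0.6900
P_2 = 1/(1+e^{-2.0600}) = 0.8870
P_3 = 1/(1+e^{2.4900}) = 0.0766
P_4 = 1/(1+e^{-1.6000}) = 0.8320
E[score] = 0.6900 + 0.8870 + 0.0766 + 0.8320 = 2.4855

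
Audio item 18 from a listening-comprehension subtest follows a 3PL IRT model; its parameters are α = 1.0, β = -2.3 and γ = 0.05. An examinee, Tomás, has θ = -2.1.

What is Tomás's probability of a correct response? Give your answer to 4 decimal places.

P(θ) = γ + (1 − γ) · 1 / (1 + exp(−α(θ − β)))
Exponent: 1.0 × (-2.1 − (-2.3)) = 0.2000
1/(1 + e^{-0.2000}) = 0.5498
P = 0.05 + 0.95 × 0.5498 = 0.5723

0.5723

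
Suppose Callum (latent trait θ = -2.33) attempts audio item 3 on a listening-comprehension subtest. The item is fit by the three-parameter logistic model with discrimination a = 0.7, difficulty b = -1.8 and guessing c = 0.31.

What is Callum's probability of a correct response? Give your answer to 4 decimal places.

P(θ) = c + (1 − c) · 1 / (1 + exp(−a(θ − b)))
Exponent: 0.7 × (-2.33 − (-1.8)) = -0.3710
1/(1 + e^{0.3710}) = 0.4083
P = 0.31 + 0.69 × 0.4083 = 0.5917

0.5917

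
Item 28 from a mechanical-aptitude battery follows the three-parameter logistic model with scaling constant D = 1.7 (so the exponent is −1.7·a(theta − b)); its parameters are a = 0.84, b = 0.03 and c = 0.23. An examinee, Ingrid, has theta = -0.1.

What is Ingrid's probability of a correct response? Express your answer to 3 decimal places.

P(theta) = c + (1 − c) · 1 / (1 + exp(−D·a(theta − b)))
Exponent: 1.7 × 0.84 × (-0.1 − 0.03) = -0.1856
1/(1 + e^{0.1856}) = 0.4537
P = 0.23 + 0.77 × 0.4537 = 0.5794

0.579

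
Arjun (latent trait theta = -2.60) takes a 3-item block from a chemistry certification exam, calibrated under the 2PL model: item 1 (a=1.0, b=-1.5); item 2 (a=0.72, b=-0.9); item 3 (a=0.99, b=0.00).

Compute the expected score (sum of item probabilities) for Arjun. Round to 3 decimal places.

P(theta) = 1 / (1 + exp(−a(theta − b)))
P_1 = 1/(1+e^{1.1000}) = 0.2497
P_2 = 1/(1+e^{1.2240}) = 0.2272
P_3 = 1/(1+e^{2.5740}) = 0.0708
E[score] = 0.2497 + 0.2272 + 0.0708 = 0.5478

0.548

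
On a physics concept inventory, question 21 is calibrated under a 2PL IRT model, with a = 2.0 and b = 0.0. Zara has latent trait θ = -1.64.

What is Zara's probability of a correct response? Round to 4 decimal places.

0.0363

P(θ) = 1 / (1 + exp(−a(θ − b)))
Exponent: 2.0 × (-1.64 − 0.0) = -3.2800
1/(1 + e^{3.2800}) = 0.0363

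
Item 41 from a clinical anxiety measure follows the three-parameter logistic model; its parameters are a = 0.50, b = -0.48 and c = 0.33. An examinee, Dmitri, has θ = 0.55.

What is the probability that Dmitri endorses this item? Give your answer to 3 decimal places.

0.749

P(θ) = c + (1 − c) · 1 / (1 + exp(−a(θ − b)))
Exponent: 0.50 × (0.55 − (-0.48)) = 0.5150
1/(1 + e^{-0.5150}) = 0.6260
P = 0.33 + 0.67 × 0.6260 = 0.7494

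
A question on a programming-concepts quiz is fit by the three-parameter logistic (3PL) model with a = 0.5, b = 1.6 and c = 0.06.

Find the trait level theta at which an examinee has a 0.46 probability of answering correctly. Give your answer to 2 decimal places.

1.00

P(theta) = c + (1 − c) · 1 / (1 + exp(−a(theta − b)))
Remove guessing floor: (0.46 − 0.06)/(1 − 0.06) = 0.4255
logit = ln(0.4255/0.5745) = -0.3001
theta = b + logit/(a) = 1.6 + (-0.3001)/0.5000 = 0.9998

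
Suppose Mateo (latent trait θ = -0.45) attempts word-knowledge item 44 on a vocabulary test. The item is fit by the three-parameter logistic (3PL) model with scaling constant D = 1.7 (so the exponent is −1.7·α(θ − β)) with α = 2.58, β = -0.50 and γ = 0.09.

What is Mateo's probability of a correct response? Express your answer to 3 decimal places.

0.595

P(θ) = γ + (1 − γ) · 1 / (1 + exp(−D·α(θ − β)))
Exponent: 1.7 × 2.58 × (-0.45 − (-0.50)) = 0.2193
1/(1 + e^{-0.2193}) = 0.5546
P = 0.09 + 0.91 × 0.5546 = 0.5947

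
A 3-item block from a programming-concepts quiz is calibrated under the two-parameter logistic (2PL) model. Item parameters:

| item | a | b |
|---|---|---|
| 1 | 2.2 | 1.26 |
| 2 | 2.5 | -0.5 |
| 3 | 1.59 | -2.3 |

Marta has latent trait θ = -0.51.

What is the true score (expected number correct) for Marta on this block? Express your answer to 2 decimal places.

P(θ) = 1 / (1 + exp(−a(θ − b)))
P_1 = 1/(1+e^{3.8940}) = 0.0200
P_2 = 1/(1+e^{0.0250}) = 0.4938
P_3 = 1/(1+e^{-2.8461}) = 0.9451
E[score] = 0.0200 + 0.4938 + 0.9451 = 1.4588

1.46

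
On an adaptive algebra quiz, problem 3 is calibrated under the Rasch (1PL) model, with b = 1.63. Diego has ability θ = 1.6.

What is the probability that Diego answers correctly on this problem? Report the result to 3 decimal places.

P(θ) = 1 / (1 + exp(−(θ − b)))
Exponent: (1.6 − 1.63) = -0.0300
1/(1 + e^{0.0300}) = 0.4925
P = 0.4925

0.493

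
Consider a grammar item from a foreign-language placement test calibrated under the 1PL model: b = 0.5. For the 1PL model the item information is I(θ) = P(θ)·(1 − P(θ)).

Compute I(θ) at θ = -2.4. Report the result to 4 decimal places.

P = 1/(1+e^{2.9000}) = 0.0522
P(1−P) = 0.0522 × 0.9478 = 0.0494
I = P(1−P) = 0.04943

0.0494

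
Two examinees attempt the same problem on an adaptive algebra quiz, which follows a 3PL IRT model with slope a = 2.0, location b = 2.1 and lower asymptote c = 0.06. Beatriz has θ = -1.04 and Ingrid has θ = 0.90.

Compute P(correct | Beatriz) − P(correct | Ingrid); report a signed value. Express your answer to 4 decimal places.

P(θ) = c + (1 − c) · 1 / (1 + exp(−a(θ − b)))
P(Beatriz) = 0.0618  [exponent -6.2800]
P(Ingrid) = 0.1382  [exponent -2.4000]
Difference = 0.0618 − 0.1382 = -0.0764

-0.0764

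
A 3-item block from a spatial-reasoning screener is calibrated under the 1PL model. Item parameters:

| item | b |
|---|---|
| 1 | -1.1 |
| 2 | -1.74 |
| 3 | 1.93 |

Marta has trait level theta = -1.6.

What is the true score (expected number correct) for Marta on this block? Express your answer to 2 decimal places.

0.94

P(theta) = 1 / (1 + exp(−(theta − b)))
P_1 = 1/(1+e^{0.5000}) = 0.3775
P_2 = 1/(1+e^{-0.1400}) = 0.5349
P_3 = 1/(1+e^{3.5300}) = 0.0285
E[score] = 0.3775 + 0.5349 + 0.0285 = 0.9410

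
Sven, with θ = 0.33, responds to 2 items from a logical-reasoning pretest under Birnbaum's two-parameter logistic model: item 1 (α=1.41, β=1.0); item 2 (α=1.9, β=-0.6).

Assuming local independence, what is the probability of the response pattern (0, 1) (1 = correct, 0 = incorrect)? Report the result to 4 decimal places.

0.6150

P(θ) = 1 / (1 + exp(−α(θ − β)))
P_1 = 1/(1+e^{0.9447}) = 0.2800
P_2 = 1/(1+e^{-1.7670}) = 0.8541
L = (1−P_1) × P_2 = 0.7200 × 0.8541 = 0.61498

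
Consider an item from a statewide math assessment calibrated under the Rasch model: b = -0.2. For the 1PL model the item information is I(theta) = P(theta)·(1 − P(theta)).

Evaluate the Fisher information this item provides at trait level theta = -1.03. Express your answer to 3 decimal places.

0.211

P = 1/(1+e^{0.8300}) = 0.3036
P(1−P) = 0.3036 × 0.6964 = 0.2114
I = P(1−P) = 0.21144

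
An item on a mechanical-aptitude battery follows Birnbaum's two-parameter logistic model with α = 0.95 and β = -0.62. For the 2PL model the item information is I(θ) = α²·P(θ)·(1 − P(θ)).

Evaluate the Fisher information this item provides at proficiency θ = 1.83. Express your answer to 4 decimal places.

P = 1/(1+e^{-2.3275}) = 0.9111
P(1−P) = 0.9111 × 0.0889 = 0.0810
I = α² × P(1−P) = 0.95² × 0.0810 = 0.07308

0.0731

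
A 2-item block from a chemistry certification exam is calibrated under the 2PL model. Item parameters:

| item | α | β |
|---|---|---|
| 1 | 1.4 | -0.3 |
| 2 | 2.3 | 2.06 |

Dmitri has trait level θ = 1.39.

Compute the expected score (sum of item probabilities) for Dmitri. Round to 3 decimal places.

P(θ) = 1 / (1 + exp(−α(θ − β)))
P_1 = 1/(1+e^{-2.3660}) = 0.9142
P_2 = 1/(1+e^{1.5410}) = 0.1764
E[score] = 0.9142 + 0.1764 = 1.0906

1.091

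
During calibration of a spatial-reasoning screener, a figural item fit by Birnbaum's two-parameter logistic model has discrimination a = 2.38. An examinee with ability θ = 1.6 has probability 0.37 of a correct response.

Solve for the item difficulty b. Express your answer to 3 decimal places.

P(θ) = 1 / (1 + exp(−a(θ − b)))
logit(0.37) = ln(0.37/0.63) = -0.5322
b = θ − logit/(a) = 1.6 − (-0.5322)/2.3800 = 1.8236

1.824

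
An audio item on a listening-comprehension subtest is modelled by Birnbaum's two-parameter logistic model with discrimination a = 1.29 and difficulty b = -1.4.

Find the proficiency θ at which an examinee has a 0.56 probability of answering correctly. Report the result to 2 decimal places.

-1.21

P(θ) = 1 / (1 + exp(−a(θ − b)))
logit = ln(0.5600/0.4400) = 0.2412
θ = b + logit/(a) = -1.4 + 0.2412/1.2900 = -1.2131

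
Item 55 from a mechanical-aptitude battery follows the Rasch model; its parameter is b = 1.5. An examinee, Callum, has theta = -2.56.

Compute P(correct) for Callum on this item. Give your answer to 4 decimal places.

P(theta) = 1 / (1 + exp(−(theta − b)))
Exponent: (-2.56 − 1.5) = -4.0600
1/(1 + e^{4.0600}) = 0.0170
P = 0.0170

0.0170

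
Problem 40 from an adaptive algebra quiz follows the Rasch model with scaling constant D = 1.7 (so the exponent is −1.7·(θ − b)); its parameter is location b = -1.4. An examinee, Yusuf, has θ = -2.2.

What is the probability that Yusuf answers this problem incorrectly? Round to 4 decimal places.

P(θ) = 1 / (1 + exp(−D·(θ − b)))
Exponent: 1.7 × (-2.2 − (-1.4)) = -1.3600
1/(1 + e^{1.3600}) = 0.2042
P = 0.2042
P(incorrect) = 1 − 0.2042 = 0.7958

0.7958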